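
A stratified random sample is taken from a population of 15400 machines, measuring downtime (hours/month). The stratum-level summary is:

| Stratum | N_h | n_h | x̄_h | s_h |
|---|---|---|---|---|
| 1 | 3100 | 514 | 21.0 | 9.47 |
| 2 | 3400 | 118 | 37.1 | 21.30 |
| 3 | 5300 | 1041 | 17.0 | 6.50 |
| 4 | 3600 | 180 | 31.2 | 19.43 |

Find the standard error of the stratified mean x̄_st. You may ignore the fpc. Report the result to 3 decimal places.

SE(x̄_st) ≈ 0.560

V̂(x̄_st) = Σ W_h² s_h²/n_h, with W_h = N_h/N and N = 15400:
  stratum 1: (3100/15400)²·9.47²/514 = 0.00706999
  stratum 2: (3400/15400)²·21.30²/118 = 0.18741
  stratum 3: (5300/15400)²·6.50²/1041 = 0.00480713
  stratum 4: (3600/15400)²·19.43²/180 = 0.114614
V̂(x̄_st) = 0.313901
SE(x̄_st) = √0.313901 = 0.560269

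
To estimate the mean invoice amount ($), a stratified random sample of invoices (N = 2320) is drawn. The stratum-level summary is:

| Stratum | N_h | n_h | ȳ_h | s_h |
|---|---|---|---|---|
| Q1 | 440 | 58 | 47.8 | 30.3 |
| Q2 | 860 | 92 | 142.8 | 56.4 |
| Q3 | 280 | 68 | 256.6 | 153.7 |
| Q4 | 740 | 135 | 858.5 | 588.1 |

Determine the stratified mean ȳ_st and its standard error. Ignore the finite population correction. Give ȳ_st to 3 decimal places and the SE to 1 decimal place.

ȳ_st = Σ W_h ȳ_h = (440·47.8 + 860·142.8 + 280·256.6 + 740·858.5)/2320 = 366.80086
V̂(ȳ_st) = Σ W_h² s_h²/n_h, with W_h = N_h/N and N = 2320:
  stratum Q1: (440/2320)²·30.3²/58 = 0.56936
  stratum Q2: (860/2320)²·56.4²/92 = 4.75107
  stratum Q3: (280/2320)²·153.7²/68 = 5.06033
  stratum Q4: (740/2320)²·588.1²/135 = 260.649
V̂(ȳ_st) = 271.03
SE(ȳ_st) = √271.03 = 16.463

ȳ_st ≈ 366.801, SE ≈ 16.5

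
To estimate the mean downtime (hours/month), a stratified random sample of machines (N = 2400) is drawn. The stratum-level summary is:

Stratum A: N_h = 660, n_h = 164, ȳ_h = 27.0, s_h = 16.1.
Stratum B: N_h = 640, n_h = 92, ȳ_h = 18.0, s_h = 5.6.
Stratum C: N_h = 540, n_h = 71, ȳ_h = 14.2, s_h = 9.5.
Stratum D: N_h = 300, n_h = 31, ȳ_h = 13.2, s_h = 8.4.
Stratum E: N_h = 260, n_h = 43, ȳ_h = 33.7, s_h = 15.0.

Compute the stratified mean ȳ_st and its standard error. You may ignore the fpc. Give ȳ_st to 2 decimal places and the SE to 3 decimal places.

ȳ_st = Σ W_h ȳ_h = (660·27.0 + 640·18.0 + 540·14.2 + 300·13.2 + 260·33.7)/2400 = 20.72083
V̂(ȳ_st) = Σ W_h² s_h²/n_h, with W_h = N_h/N and N = 2400:
  stratum A: (660/2400)²·16.1²/164 = 0.119529
  stratum B: (640/2400)²·5.6²/92 = 0.0242396
  stratum C: (540/2400)²·9.5²/71 = 0.0643508
  stratum D: (300/2400)²·8.4²/31 = 0.0355645
  stratum E: (260/2400)²·15.0²/43 = 0.0614099
V̂(ȳ_st) = 0.305094
SE(ȳ_st) = √0.305094 = 0.552353

ȳ_st ≈ 20.72, SE ≈ 0.552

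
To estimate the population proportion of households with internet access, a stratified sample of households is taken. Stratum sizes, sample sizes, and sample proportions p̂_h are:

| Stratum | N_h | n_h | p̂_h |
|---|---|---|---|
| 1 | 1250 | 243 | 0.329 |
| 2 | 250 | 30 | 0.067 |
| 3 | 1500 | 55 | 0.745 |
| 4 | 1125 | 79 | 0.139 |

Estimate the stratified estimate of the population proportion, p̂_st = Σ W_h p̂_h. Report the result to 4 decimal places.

p̂_st ≈ 0.4126

N = 4125; stratum weights W_h = N_h/N.
p̂_st = Σ W_h p̂_h = (1250·0.329 + 250·0.067 + 1500·0.745 + 1125·0.139)/4125 = 0.41258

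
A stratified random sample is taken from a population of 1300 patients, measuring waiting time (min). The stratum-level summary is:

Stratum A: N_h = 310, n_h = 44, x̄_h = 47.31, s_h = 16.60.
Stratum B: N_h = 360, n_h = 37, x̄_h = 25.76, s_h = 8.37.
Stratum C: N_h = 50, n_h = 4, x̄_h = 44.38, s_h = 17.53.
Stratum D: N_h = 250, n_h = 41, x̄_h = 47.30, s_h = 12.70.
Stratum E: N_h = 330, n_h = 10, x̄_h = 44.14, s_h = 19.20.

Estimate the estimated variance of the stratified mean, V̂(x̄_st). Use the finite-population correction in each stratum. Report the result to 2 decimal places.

V̂(x̄_st) ≈ 2.97

V̂(x̄_st) = Σ W_h² (1 − n_h/N_h) s_h²/n_h, with W_h = N_h/N and N = 1300:
  stratum A: (310/1300)²·(1 − 44/310)·16.60²/44 = 0.305577
  stratum B: (360/1300)²·(1 − 37/360)·8.37²/37 = 0.130277
  stratum C: (50/1300)²·(1 − 4/50)·17.53²/4 = 0.104555
  stratum D: (250/1300)²·(1 − 41/250)·12.70²/41 = 0.121625
  stratum E: (330/1300)²·(1 − 10/330)·19.20²/10 = 2.30345
V̂(x̄_st) = 2.96549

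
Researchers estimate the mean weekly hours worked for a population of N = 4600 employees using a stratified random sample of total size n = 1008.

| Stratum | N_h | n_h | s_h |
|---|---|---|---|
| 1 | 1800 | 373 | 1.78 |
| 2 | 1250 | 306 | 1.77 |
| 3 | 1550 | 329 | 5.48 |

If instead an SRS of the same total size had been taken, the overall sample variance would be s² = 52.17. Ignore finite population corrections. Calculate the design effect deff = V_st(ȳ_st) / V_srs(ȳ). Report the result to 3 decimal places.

deff ≈ 0.240

V̂(ȳ_st) = Σ W_h² s_h²/n_h, with W_h = N_h/N and N = 4600:
  stratum 1: (1800/4600)²·1.78²/373 = 0.00130065
  stratum 2: (1250/4600)²·1.77²/306 = 0.000756013
  stratum 3: (1550/4600)²·5.48²/329 = 0.0103637
V_st = 0.0124203
V_srs = s²/n = 52.17/1008 = 0.051756
deff = V_st / V_srs = 0.0124203/0.051756 = 0.2400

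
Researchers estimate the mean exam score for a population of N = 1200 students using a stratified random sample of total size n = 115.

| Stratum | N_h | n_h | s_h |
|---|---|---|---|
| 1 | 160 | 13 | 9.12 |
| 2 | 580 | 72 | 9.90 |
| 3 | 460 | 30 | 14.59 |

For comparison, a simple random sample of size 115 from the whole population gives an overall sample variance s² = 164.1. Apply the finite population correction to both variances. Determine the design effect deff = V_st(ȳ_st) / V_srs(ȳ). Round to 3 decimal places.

V̂(ȳ_st) = Σ W_h² (1 − n_h/N_h) s_h²/n_h, with W_h = N_h/N and N = 1200:
  stratum 1: (160/1200)²·(1 − 13/160)·9.12²/13 = 0.104501
  stratum 2: (580/1200)²·(1 − 72/580)·9.90²/72 = 0.278527
  stratum 3: (460/1200)²·(1 − 30/460)·14.59²/30 = 0.97466
V_st = 1.35769
V_srs = (1 − 115/1200)·164.1/115 = 1.29021
deff = V_st / V_srs = 1.35769/1.29021 = 1.0523

deff ≈ 1.052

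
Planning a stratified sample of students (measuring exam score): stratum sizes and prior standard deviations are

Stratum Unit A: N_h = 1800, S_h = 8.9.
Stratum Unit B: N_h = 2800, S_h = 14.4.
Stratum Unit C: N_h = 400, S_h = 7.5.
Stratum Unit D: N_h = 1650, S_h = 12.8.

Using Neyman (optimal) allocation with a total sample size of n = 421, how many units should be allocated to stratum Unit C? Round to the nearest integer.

Neyman allocation: n_h = n · N_h S_h / Σ N_i S_i, with n = 421.
  stratum Unit A: N_h·S_h = 1800·8.9 = 16020.00
  stratum Unit B: N_h·S_h = 2800·14.4 = 40320.00
  stratum Unit C: N_h·S_h = 400·7.5 = 3000.00
  stratum Unit D: N_h·S_h = 1650·12.8 = 21120.00
Σ N_h S_h = 80460.00
n for stratum Unit C = 421·3000.00/80460.00 = 15.697 → 16

16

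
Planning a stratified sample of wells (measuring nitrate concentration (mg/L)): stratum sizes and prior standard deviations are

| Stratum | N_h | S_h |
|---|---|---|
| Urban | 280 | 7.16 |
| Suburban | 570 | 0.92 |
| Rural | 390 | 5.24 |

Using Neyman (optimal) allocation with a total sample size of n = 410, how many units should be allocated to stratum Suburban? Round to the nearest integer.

47

Neyman allocation: n_h = n · N_h S_h / Σ N_i S_i, with n = 410.
  stratum Urban: N_h·S_h = 280·7.16 = 2004.80
  stratum Suburban: N_h·S_h = 570·0.92 = 524.40
  stratum Rural: N_h·S_h = 390·5.24 = 2043.60
Σ N_h S_h = 4572.80
n for stratum Suburban = 410·524.40/4572.80 = 47.018 → 47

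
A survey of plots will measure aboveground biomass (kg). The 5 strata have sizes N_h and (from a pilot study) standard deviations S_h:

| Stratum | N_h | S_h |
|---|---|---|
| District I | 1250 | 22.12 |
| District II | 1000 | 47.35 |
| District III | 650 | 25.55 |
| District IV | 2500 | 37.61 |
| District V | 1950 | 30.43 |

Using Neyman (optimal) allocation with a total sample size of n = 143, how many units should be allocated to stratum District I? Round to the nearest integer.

16

Neyman allocation: n_h = n · N_h S_h / Σ N_i S_i, with n = 143.
  stratum District I: N_h·S_h = 1250·22.12 = 27650.00
  stratum District II: N_h·S_h = 1000·47.35 = 47350.00
  stratum District III: N_h·S_h = 650·25.55 = 16607.50
  stratum District IV: N_h·S_h = 2500·37.61 = 94025.00
  stratum District V: N_h·S_h = 1950·30.43 = 59338.50
Σ N_h S_h = 244971.00
n for stratum District I = 143·27650.00/244971.00 = 16.140 → 16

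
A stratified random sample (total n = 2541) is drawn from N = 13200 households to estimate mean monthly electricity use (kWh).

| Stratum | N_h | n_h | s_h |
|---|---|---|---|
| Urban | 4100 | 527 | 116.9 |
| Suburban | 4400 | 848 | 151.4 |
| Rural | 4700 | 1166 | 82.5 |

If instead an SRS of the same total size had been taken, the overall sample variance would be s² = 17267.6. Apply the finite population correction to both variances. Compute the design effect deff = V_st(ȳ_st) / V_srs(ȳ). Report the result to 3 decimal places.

deff ≈ 0.941

V̂(ȳ_st) = Σ W_h² (1 − n_h/N_h) s_h²/n_h, with W_h = N_h/N and N = 13200:
  stratum Urban: (4100/13200)²·(1 − 527/4100)·116.9²/527 = 2.18016
  stratum Suburban: (4400/13200)²·(1 − 848/4400)·151.4²/848 = 2.42456
  stratum Rural: (4700/13200)²·(1 − 1166/4700)·82.5²/1166 = 0.55645
V_st = 5.16117
V_srs = (1 − 2541/13200)·17267.6/2541 = 5.48744
deff = V_st / V_srs = 5.16117/5.48744 = 0.9405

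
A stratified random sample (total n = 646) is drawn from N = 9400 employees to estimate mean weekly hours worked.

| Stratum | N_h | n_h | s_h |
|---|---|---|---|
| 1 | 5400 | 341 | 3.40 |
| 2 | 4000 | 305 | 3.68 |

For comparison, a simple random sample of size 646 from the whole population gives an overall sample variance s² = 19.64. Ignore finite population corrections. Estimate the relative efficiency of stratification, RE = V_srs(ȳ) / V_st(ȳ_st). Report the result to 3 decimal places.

V̂(ȳ_st) = Σ W_h² s_h²/n_h, with W_h = N_h/N and N = 9400:
  stratum 1: (5400/9400)²·3.40²/341 = 0.0111876
  stratum 2: (4000/9400)²·3.68²/305 = 0.00804007
V_st = 0.0192276
V_srs = s²/n = 19.64/646 = 0.0304025
Relative efficiency = V_srs / V_st = 0.0304025/0.0192276 = 1.5812

RE ≈ 1.581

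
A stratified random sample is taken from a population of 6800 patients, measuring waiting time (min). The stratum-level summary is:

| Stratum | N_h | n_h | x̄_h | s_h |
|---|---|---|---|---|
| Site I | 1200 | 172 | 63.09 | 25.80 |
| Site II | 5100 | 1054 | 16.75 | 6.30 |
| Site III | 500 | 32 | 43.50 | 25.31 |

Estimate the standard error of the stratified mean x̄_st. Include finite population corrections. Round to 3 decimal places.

V̂(x̄_st) = Σ W_h² (1 − n_h/N_h) s_h²/n_h, with W_h = N_h/N and N = 6800:
  stratum Site I: (1200/6800)²·(1 − 172/1200)·25.80²/172 = 0.103245
  stratum Site II: (5100/6800)²·(1 − 1054/5100)·6.30²/1054 = 0.0168042
  stratum Site III: (500/6800)²·(1 − 32/500)·25.31²/32 = 0.101305
V̂(x̄_st) = 0.221354
SE(x̄_st) = √0.221354 = 0.470483

SE(x̄_st) ≈ 0.470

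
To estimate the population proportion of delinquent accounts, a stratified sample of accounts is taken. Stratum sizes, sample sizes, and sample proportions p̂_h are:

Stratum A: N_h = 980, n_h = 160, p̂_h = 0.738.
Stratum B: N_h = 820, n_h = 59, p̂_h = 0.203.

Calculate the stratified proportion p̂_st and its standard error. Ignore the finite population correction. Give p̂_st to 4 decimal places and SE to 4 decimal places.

p̂_st ≈ 0.4943, SE ≈ 0.0306

N = 1800; stratum weights W_h = N_h/N.
p̂_st = Σ W_h p̂_h = (980·0.738 + 820·0.203)/1800 = 0.49428
V̂(p̂_st) = Σ W_h² p̂_h(1−p̂_h)/(n_h−1):
  stratum A: (980/1800)²·0.738·0.262/159 = 0.000360469
  stratum B: (820/1800)²·0.203·0.797/58 = 0.000578907
V̂(p̂_st) = 0.000939376; SE = √V̂ = 0.0306492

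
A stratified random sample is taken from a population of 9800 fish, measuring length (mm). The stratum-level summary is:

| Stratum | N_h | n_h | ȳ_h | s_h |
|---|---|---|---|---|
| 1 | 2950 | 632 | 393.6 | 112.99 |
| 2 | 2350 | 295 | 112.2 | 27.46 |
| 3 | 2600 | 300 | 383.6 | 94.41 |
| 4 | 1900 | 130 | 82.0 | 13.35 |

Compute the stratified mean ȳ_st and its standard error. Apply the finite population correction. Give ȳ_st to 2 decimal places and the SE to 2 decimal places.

ȳ_st = Σ W_h ȳ_h = (2950·393.6 + 2350·112.2 + 2600·383.6 + 1900·82.0)/9800 = 263.05612
V̂(ȳ_st) = Σ W_h² (1 − n_h/N_h) s_h²/n_h, with W_h = N_h/N and N = 9800:
  stratum 1: (2950/9800)²·(1 − 632/2950)·112.99²/632 = 1.43829
  stratum 2: (2350/9800)²·(1 − 295/2350)·27.46²/295 = 0.128531
  stratum 3: (2600/9800)²·(1 − 300/2600)·94.41²/300 = 1.84997
  stratum 4: (1900/9800)²·(1 − 130/1900)·13.35²/130 = 0.0480058
V̂(ȳ_st) = 3.46479
SE(ȳ_st) = √3.46479 = 1.8614

ȳ_st ≈ 263.06, SE ≈ 1.86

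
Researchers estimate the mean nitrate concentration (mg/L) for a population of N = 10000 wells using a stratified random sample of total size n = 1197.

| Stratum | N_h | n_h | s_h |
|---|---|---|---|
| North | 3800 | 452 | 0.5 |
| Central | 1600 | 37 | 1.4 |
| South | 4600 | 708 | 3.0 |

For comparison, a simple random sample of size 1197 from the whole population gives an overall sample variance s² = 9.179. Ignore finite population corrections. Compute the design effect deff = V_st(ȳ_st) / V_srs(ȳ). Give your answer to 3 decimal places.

V̂(ȳ_st) = Σ W_h² s_h²/n_h, with W_h = N_h/N and N = 10000:
  stratum North: (3800/10000)²·0.5²/452 = 7.98673e-05
  stratum Central: (1600/10000)²·1.4²/37 = 0.00135611
  stratum South: (4600/10000)²·3.0²/708 = 0.00268983
V_st = 0.00412581
V_srs = s²/n = 9.179/1197 = 0.00766834
deff = V_st / V_srs = 0.00412581/0.00766834 = 0.5380

deff ≈ 0.538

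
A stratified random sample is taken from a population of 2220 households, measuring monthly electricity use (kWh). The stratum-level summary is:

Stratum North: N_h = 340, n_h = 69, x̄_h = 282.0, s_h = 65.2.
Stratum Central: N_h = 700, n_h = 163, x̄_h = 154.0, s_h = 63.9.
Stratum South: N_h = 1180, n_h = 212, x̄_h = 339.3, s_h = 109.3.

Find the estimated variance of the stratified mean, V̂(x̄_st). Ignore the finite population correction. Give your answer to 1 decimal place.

V̂(x̄_st) ≈ 19.9

V̂(x̄_st) = Σ W_h² s_h²/n_h, with W_h = N_h/N and N = 2220:
  stratum North: (340/2220)²·65.2²/69 = 1.4451
  stratum Central: (700/2220)²·63.9²/163 = 2.4906
  stratum South: (1180/2220)²·109.3²/212 = 15.9207
V̂(x̄_st) = 19.8564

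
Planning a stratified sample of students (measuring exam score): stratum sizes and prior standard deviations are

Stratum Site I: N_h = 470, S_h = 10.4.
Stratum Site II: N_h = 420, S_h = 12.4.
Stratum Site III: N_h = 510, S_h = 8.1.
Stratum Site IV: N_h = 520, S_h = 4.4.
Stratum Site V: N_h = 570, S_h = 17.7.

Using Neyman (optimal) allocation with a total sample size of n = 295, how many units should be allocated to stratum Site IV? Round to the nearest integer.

Neyman allocation: n_h = n · N_h S_h / Σ N_i S_i, with n = 295.
  stratum Site I: N_h·S_h = 470·10.4 = 4888.00
  stratum Site II: N_h·S_h = 420·12.4 = 5208.00
  stratum Site III: N_h·S_h = 510·8.1 = 4131.00
  stratum Site IV: N_h·S_h = 520·4.4 = 2288.00
  stratum Site V: N_h·S_h = 570·17.7 = 10089.00
Σ N_h S_h = 26604.00
n for stratum Site IV = 295·2288.00/26604.00 = 25.371 → 25

25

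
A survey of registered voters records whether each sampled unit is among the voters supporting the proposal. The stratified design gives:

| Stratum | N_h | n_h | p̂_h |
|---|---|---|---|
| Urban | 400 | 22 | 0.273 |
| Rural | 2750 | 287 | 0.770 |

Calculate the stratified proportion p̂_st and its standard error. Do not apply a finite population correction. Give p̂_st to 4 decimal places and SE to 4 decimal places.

p̂_st ≈ 0.7069, SE ≈ 0.0250

N = 3150; stratum weights W_h = N_h/N.
p̂_st = Σ W_h p̂_h = (400·0.273 + 2750·0.770)/3150 = 0.70689
V̂(p̂_st) = Σ W_h² p̂_h(1−p̂_h)/(n_h−1):
  stratum Urban: (400/3150)²·0.273·0.727/21 = 0.000152397
  stratum Rural: (2750/3150)²·0.770·0.230/286 = 0.000471951
V̂(p̂_st) = 0.000624348; SE = √V̂ = 0.024987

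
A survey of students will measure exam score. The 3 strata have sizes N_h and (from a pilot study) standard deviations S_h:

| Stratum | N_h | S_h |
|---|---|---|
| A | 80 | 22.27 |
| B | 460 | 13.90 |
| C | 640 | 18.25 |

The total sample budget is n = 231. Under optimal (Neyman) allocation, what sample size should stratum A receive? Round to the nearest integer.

Neyman allocation: n_h = n · N_h S_h / Σ N_i S_i, with n = 231.
  stratum A: N_h·S_h = 80·22.27 = 1781.60
  stratum B: N_h·S_h = 460·13.90 = 6394.00
  stratum C: N_h·S_h = 640·18.25 = 11680.00
Σ N_h S_h = 19855.60
n for stratum A = 231·1781.60/19855.60 = 20.727 → 21

21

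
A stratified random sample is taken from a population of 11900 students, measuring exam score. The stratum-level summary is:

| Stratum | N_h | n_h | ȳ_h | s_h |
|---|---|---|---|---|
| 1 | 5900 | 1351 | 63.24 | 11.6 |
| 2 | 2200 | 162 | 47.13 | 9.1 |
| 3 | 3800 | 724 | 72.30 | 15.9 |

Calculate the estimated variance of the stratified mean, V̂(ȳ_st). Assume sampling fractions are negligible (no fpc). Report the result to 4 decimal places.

V̂(ȳ_st) ≈ 0.0776

V̂(ȳ_st) = Σ W_h² s_h²/n_h, with W_h = N_h/N and N = 11900:
  stratum 1: (5900/11900)²·11.6²/1351 = 0.0244833
  stratum 2: (2200/11900)²·9.1²/162 = 0.0174711
  stratum 3: (3800/11900)²·15.9²/724 = 0.0356065
V̂(ȳ_st) = 0.0775609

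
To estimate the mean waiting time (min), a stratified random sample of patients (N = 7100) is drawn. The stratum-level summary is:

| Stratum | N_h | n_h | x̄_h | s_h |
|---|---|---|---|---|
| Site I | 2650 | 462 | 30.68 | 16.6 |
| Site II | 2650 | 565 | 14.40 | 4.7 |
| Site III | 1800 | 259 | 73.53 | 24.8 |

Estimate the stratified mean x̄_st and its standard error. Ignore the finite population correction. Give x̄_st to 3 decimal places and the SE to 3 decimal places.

x̄_st ≈ 35.467, SE ≈ 0.491

x̄_st = Σ W_h x̄_h = (2650·30.68 + 2650·14.40 + 1800·73.53)/7100 = 35.46704
V̂(x̄_st) = Σ W_h² s_h²/n_h, with W_h = N_h/N and N = 7100:
  stratum Site I: (2650/7100)²·16.6²/462 = 0.0830901
  stratum Site II: (2650/7100)²·4.7²/565 = 0.00544656
  stratum Site III: (1800/7100)²·24.8²/259 = 0.152627
V̂(x̄_st) = 0.241164
SE(x̄_st) = √0.241164 = 0.491084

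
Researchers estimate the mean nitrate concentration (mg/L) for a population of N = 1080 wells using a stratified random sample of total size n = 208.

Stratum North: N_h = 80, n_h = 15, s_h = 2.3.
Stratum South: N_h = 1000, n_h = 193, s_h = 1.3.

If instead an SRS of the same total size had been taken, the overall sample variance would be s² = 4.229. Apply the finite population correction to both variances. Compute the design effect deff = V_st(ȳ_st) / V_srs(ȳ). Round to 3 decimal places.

V̂(ȳ_st) = Σ W_h² (1 − n_h/N_h) s_h²/n_h, with W_h = N_h/N and N = 1080:
  stratum North: (80/1080)²·(1 − 15/80)·2.3²/15 = 0.00157225
  stratum South: (1000/1080)²·(1 − 193/1000)·1.3²/193 = 0.00605836
V_st = 0.00763061
V_srs = (1 − 208/1080)·4.229/208 = 0.016416
deff = V_st / V_srs = 0.00763061/0.016416 = 0.4648

deff ≈ 0.465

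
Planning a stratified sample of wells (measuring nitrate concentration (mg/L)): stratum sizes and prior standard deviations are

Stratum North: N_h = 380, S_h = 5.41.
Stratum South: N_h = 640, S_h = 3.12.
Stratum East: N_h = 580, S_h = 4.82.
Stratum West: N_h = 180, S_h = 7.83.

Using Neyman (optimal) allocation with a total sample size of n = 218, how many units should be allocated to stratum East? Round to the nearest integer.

Neyman allocation: n_h = n · N_h S_h / Σ N_i S_i, with n = 218.
  stratum North: N_h·S_h = 380·5.41 = 2055.80
  stratum South: N_h·S_h = 640·3.12 = 1996.80
  stratum East: N_h·S_h = 580·4.82 = 2795.60
  stratum West: N_h·S_h = 180·7.83 = 1409.40
Σ N_h S_h = 8257.60
n for stratum East = 218·2795.60/8257.60 = 73.804 → 74

74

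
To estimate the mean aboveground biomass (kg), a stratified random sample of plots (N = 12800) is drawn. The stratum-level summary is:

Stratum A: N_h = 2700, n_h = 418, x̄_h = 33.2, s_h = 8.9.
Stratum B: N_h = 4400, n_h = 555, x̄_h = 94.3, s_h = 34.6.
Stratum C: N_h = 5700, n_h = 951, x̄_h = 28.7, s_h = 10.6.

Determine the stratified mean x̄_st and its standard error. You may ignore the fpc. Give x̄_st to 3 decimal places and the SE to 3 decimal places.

x̄_st = Σ W_h x̄_h = (2700·33.2 + 4400·94.3 + 5700·28.7)/12800 = 52.19922
V̂(x̄_st) = Σ W_h² s_h²/n_h, with W_h = N_h/N and N = 12800:
  stratum A: (2700/12800)²·8.9²/418 = 0.00843163
  stratum B: (4400/12800)²·34.6²/555 = 0.254885
  stratum C: (5700/12800)²·10.6²/951 = 0.0234294
V̂(x̄_st) = 0.286746
SE(x̄_st) = √0.286746 = 0.535487

x̄_st ≈ 52.199, SE ≈ 0.535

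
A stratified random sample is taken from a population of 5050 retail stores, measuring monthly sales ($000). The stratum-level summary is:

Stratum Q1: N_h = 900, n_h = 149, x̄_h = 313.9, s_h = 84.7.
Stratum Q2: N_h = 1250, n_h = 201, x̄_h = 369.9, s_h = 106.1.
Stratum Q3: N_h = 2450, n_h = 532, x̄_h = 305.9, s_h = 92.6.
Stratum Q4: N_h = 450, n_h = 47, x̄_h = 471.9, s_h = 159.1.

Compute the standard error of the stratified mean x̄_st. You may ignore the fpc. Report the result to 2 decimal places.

V̂(x̄_st) = Σ W_h² s_h²/n_h, with W_h = N_h/N and N = 5050:
  stratum Q1: (900/5050)²·84.7²/149 = 1.52927
  stratum Q2: (1250/5050)²·106.1²/201 = 3.43141
  stratum Q3: (2450/5050)²·92.6²/532 = 3.79367
  stratum Q4: (450/5050)²·159.1²/47 = 4.27646
V̂(x̄_st) = 13.0308
SE(x̄_st) = √13.0308 = 3.60982

SE(x̄_st) ≈ 3.61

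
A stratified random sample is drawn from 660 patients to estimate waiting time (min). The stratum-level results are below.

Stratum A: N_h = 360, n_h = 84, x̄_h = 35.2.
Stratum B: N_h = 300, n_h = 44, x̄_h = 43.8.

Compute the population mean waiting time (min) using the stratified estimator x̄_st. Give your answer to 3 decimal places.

x̄_st ≈ 39.109

N = Σ N_h = 660. Stratum weights W_h = N_h/N.
x̄_st = (360·35.2 + 300·43.8) / 660 = 39.10909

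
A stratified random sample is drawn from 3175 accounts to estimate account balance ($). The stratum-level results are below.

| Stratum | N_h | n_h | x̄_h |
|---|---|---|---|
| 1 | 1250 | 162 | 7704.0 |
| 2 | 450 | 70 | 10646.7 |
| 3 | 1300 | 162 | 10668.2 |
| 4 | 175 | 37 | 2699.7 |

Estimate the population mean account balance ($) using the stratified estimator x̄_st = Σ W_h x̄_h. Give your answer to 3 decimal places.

x̄_st ≈ 9058.936

N = Σ N_h = 3175. Stratum weights W_h = N_h/N.
x̄_st = (1250·7704.0 + 450·10646.7 + 1300·10668.2 + 175·2699.7) / 3175 = 9058.93622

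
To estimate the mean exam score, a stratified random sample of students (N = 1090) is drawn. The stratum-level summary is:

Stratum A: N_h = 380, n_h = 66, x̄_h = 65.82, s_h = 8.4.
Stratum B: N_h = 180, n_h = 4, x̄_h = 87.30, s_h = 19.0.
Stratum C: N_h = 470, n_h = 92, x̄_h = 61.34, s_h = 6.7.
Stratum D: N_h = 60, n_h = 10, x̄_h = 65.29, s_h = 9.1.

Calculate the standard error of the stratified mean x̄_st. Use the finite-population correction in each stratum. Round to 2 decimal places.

V̂(x̄_st) = Σ W_h² (1 − n_h/N_h) s_h²/n_h, with W_h = N_h/N and N = 1090:
  stratum A: (380/1090)²·(1 − 66/380)·8.4²/66 = 0.107368
  stratum B: (180/1090)²·(1 − 4/180)·19.0²/4 = 2.40646
  stratum C: (470/1090)²·(1 − 92/470)·6.7²/92 = 0.0729623
  stratum D: (60/1090)²·(1 − 10/60)·9.1²/10 = 0.0209099
V̂(x̄_st) = 2.6077
SE(x̄_st) = √2.6077 = 1.61484

SE(x̄_st) ≈ 1.61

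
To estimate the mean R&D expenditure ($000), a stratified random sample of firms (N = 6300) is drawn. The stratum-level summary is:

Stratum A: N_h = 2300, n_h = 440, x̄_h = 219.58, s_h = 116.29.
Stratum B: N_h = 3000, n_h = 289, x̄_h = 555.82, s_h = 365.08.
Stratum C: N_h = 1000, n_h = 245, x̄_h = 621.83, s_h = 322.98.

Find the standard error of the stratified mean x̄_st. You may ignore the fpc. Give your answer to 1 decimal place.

SE(x̄_st) ≈ 10.9

V̂(x̄_st) = Σ W_h² s_h²/n_h, with W_h = N_h/N and N = 6300:
  stratum A: (2300/6300)²·116.29²/440 = 4.09644
  stratum B: (3000/6300)²·365.08²/289 = 104.578
  stratum C: (1000/6300)²·322.98²/245 = 10.7276
V̂(x̄_st) = 119.402
SE(x̄_st) = √119.402 = 10.9271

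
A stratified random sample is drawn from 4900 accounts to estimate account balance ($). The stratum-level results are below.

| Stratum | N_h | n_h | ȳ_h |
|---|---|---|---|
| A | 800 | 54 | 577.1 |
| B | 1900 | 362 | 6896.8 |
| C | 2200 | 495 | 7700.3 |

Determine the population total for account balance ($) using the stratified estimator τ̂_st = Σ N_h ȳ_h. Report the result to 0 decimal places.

τ̂_st ≈ 30506260

τ̂_st = Σ N_h ȳ_h = 800·577.1 + 1900·6896.8 + 2200·7700.3 = 30506260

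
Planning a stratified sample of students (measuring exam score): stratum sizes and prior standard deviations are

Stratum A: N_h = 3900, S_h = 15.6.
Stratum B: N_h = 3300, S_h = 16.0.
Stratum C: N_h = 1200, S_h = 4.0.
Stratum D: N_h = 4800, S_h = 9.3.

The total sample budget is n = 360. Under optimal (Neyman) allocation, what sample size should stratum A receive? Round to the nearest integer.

Neyman allocation: n_h = n · N_h S_h / Σ N_i S_i, with n = 360.
  stratum A: N_h·S_h = 3900·15.6 = 60840.00
  stratum B: N_h·S_h = 3300·16.0 = 52800.00
  stratum C: N_h·S_h = 1200·4.0 = 4800.00
  stratum D: N_h·S_h = 4800·9.3 = 44640.00
Σ N_h S_h = 163080.00
n for stratum A = 360·60840.00/163080.00 = 134.305 → 134

134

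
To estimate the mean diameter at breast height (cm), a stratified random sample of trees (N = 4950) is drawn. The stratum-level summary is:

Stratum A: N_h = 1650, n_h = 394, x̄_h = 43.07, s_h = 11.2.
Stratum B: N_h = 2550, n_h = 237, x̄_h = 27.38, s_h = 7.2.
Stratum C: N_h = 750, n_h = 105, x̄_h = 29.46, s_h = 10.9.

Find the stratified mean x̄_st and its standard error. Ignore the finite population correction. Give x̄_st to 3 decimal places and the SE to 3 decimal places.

x̄_st ≈ 32.925, SE ≈ 0.346

x̄_st = Σ W_h x̄_h = (1650·43.07 + 2550·27.38 + 750·29.46)/4950 = 32.92515
V̂(x̄_st) = Σ W_h² s_h²/n_h, with W_h = N_h/N and N = 4950:
  stratum A: (1650/4950)²·11.2²/394 = 0.0353751
  stratum B: (2550/4950)²·7.2²/237 = 0.0580479
  stratum C: (750/4950)²·10.9²/105 = 0.0259762
V̂(x̄_st) = 0.119399
SE(x̄_st) = √0.119399 = 0.345542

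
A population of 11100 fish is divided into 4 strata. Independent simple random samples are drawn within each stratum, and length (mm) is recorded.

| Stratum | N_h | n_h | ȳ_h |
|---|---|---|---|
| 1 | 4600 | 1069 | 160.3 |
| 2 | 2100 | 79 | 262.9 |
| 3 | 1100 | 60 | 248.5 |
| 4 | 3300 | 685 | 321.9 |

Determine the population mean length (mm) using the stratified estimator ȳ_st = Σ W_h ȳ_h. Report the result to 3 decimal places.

N = Σ N_h = 11100. Stratum weights W_h = N_h/N.
ȳ_st = (4600·160.3 + 2100·262.9 + 1100·248.5 + 3300·321.9) / 11100 = 236.49459

ȳ_st ≈ 236.495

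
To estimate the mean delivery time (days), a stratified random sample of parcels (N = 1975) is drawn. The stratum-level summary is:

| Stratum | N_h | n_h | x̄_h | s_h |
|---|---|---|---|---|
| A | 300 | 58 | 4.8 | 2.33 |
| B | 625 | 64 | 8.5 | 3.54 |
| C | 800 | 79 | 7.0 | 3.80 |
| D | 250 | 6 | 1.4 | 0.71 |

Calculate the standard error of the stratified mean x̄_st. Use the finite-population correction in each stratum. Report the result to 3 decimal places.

SE(x̄_st) ≈ 0.218

V̂(x̄_st) = Σ W_h² (1 − n_h/N_h) s_h²/n_h, with W_h = N_h/N and N = 1975:
  stratum A: (300/1975)²·(1 − 58/300)·2.33²/58 = 0.00174215
  stratum B: (625/1975)²·(1 − 64/625)·3.54²/64 = 0.0176009
  stratum C: (800/1975)²·(1 − 79/800)·3.80²/79 = 0.0270291
  stratum D: (250/1975)²·(1 − 6/250)·0.71²/6 = 0.0013139
V̂(x̄_st) = 0.047686
SE(x̄_st) = √0.047686 = 0.218371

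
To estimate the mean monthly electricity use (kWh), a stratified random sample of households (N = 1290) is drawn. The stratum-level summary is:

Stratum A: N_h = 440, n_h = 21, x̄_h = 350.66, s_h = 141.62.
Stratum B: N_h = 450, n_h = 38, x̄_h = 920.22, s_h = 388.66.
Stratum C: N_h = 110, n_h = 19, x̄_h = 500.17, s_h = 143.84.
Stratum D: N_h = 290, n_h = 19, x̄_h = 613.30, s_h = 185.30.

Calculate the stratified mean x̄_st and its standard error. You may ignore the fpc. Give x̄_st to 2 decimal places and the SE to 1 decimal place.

x̄_st ≈ 621.14, SE ≈ 26.3

x̄_st = Σ W_h x̄_h = (440·350.66 + 450·920.22 + 110·500.17 + 290·613.30)/1290 = 621.13574
V̂(x̄_st) = Σ W_h² s_h²/n_h, with W_h = N_h/N and N = 1290:
  stratum A: (440/1290)²·141.62²/21 = 111.111
  stratum B: (450/1290)²·388.66²/38 = 483.729
  stratum C: (110/1290)²·143.84²/19 = 7.91793
  stratum D: (290/1290)²·185.30²/19 = 91.3301
V̂(x̄_st) = 694.087
SE(x̄_st) = √694.087 = 26.3455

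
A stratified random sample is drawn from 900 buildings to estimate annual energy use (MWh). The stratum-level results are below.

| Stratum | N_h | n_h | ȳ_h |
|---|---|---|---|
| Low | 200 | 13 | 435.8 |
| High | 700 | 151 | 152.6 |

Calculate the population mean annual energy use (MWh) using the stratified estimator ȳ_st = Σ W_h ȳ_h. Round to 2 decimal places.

ȳ_st ≈ 215.53

N = Σ N_h = 900. Stratum weights W_h = N_h/N.
ȳ_st = (200·435.8 + 700·152.6) / 900 = 215.5333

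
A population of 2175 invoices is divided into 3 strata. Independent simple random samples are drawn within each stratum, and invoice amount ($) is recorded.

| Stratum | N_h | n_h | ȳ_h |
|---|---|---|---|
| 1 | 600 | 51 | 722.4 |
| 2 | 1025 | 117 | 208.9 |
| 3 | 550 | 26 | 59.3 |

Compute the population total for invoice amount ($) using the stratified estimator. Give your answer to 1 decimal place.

τ̂_st = Σ N_h ȳ_h = 600·722.4 + 1025·208.9 + 550·59.3 = 680177.5

τ̂_st ≈ 680177.5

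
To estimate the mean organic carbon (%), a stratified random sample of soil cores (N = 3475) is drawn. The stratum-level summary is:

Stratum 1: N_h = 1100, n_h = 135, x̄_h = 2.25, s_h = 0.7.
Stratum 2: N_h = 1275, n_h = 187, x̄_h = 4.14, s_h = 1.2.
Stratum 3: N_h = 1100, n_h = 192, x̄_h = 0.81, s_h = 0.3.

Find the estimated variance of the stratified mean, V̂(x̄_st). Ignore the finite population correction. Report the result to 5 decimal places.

V̂(x̄_st) = Σ W_h² s_h²/n_h, with W_h = N_h/N and N = 3475:
  stratum 1: (1100/3475)²·0.7²/135 = 0.000363696
  stratum 2: (1275/3475)²·1.2²/187 = 0.00103665
  stratum 3: (1100/3475)²·0.3²/192 = 4.69696e-05
V̂(x̄_st) = 0.00144731

V̂(x̄_st) ≈ 0.00145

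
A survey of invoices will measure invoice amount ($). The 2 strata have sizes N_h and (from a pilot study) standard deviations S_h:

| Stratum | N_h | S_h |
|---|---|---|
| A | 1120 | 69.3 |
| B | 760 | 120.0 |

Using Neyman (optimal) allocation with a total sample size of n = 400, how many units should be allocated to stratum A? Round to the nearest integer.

Neyman allocation: n_h = n · N_h S_h / Σ N_i S_i, with n = 400.
  stratum A: N_h·S_h = 1120·69.3 = 77616.00
  stratum B: N_h·S_h = 760·120.0 = 91200.00
Σ N_h S_h = 168816.00
n for stratum A = 400·77616.00/168816.00 = 183.907 → 184

184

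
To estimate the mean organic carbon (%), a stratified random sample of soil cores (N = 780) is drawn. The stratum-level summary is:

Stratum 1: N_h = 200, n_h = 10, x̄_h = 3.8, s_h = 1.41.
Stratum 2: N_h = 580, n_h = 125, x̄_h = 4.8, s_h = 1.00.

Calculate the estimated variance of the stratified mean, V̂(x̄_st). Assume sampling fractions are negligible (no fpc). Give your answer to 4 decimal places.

V̂(x̄_st) ≈ 0.0175

V̂(x̄_st) = Σ W_h² s_h²/n_h, with W_h = N_h/N and N = 780:
  stratum 1: (200/780)²·1.41²/10 = 0.013071
  stratum 2: (580/780)²·1.00²/125 = 0.00442341
V̂(x̄_st) = 0.0174944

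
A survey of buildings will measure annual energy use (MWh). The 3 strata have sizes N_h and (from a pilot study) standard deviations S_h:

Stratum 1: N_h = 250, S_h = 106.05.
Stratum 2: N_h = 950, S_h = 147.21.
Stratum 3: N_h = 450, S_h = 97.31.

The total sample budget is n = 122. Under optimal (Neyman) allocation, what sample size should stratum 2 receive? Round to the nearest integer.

Neyman allocation: n_h = n · N_h S_h / Σ N_i S_i, with n = 122.
  stratum 1: N_h·S_h = 250·106.05 = 26512.50
  stratum 2: N_h·S_h = 950·147.21 = 139849.50
  stratum 3: N_h·S_h = 450·97.31 = 43789.50
Σ N_h S_h = 210151.50
n for stratum 2 = 122·139849.50/210151.50 = 81.187 → 81

81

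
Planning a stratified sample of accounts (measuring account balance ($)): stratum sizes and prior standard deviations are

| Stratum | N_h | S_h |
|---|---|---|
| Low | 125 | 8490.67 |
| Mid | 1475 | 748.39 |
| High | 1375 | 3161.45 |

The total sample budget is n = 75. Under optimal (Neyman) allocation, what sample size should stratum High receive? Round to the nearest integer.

50

Neyman allocation: n_h = n · N_h S_h / Σ N_i S_i, with n = 75.
  stratum Low: N_h·S_h = 125·8490.67 = 1061333.75
  stratum Mid: N_h·S_h = 1475·748.39 = 1103875.25
  stratum High: N_h·S_h = 1375·3161.45 = 4346993.75
Σ N_h S_h = 6512202.75
n for stratum High = 75·4346993.75/6512202.75 = 50.064 → 50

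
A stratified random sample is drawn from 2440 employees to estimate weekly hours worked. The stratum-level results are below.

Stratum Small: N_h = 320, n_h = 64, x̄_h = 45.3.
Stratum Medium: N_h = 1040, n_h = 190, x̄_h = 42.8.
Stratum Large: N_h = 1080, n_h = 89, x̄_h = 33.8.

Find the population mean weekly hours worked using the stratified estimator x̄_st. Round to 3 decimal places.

x̄_st ≈ 39.144

N = Σ N_h = 2440. Stratum weights W_h = N_h/N.
x̄_st = (320·45.3 + 1040·42.8 + 1080·33.8) / 2440 = 39.14426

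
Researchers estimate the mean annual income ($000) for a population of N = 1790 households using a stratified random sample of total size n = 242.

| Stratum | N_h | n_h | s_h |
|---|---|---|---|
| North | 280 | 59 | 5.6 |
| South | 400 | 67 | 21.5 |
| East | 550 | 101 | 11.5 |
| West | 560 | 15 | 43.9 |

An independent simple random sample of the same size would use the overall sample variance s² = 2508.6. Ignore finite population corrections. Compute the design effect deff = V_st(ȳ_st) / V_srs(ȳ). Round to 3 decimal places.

V̂(ȳ_st) = Σ W_h² s_h²/n_h, with W_h = N_h/N and N = 1790:
  stratum North: (280/1790)²·5.6²/59 = 0.0130057
  stratum South: (400/1790)²·21.5²/67 = 0.344521
  stratum East: (550/1790)²·11.5²/101 = 0.123621
  stratum West: (560/1790)²·43.9²/15 = 12.575
V_st = 13.0561
V_srs = s²/n = 2508.6/242 = 10.3661
deff = V_st / V_srs = 13.0561/10.3661 = 1.2595

deff ≈ 1.260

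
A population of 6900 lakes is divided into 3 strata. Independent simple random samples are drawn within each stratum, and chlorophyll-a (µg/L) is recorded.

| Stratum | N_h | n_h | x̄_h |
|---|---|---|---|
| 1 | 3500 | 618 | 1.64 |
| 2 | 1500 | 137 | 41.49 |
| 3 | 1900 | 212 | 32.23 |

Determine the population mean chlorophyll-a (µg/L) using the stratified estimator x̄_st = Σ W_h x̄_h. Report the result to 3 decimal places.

N = Σ N_h = 6900. Stratum weights W_h = N_h/N.
x̄_st = (3500·1.64 + 1500·41.49 + 1900·32.23) / 6900 = 18.72638

x̄_st ≈ 18.726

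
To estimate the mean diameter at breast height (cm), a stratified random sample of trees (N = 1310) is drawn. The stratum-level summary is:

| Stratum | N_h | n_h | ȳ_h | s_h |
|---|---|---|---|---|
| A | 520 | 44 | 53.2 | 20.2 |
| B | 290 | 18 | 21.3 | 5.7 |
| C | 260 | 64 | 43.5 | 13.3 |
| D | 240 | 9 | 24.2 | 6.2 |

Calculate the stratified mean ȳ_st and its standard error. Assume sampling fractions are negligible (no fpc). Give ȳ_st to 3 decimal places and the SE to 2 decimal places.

ȳ_st ≈ 38.900, SE ≈ 1.34

ȳ_st = Σ W_h ȳ_h = (520·53.2 + 290·21.3 + 260·43.5 + 240·24.2)/1310 = 38.90000
V̂(ȳ_st) = Σ W_h² s_h²/n_h, with W_h = N_h/N and N = 1310:
  stratum A: (520/1310)²·20.2²/44 = 1.46122
  stratum B: (290/1310)²·5.7²/18 = 0.0884567
  stratum C: (260/1310)²·13.3²/64 = 0.108875
  stratum D: (240/1310)²·6.2²/9 = 0.143358
V̂(ȳ_st) = 1.8019
SE(ȳ_st) = √1.8019 = 1.34235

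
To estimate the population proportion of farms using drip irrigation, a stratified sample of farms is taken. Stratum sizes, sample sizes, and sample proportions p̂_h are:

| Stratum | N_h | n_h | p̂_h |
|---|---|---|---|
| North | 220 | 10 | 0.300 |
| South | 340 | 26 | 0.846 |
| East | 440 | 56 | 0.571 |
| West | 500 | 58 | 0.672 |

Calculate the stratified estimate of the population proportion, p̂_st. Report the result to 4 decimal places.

p̂_st ≈ 0.6273

N = 1500; stratum weights W_h = N_h/N.
p̂_st = Σ W_h p̂_h = (220·0.300 + 340·0.846 + 440·0.571 + 500·0.672)/1500 = 0.62725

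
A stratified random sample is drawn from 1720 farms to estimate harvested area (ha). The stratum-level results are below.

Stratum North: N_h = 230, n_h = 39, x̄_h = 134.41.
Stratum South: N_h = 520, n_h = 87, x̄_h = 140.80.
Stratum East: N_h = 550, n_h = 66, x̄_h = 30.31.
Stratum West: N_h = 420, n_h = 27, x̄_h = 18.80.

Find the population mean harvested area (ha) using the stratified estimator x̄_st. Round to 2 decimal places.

N = Σ N_h = 1720. Stratum weights W_h = N_h/N.
x̄_st = (230·134.41 + 520·140.80 + 550·30.31 + 420·18.80) / 1720 = 74.8237

x̄_st ≈ 74.82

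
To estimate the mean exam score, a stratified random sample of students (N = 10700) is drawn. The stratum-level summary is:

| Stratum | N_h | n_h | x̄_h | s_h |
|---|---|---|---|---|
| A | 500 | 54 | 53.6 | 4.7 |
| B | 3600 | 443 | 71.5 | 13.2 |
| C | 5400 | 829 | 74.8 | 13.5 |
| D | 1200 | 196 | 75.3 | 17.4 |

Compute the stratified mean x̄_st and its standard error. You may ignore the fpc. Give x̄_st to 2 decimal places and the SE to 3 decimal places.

x̄_st ≈ 72.76, SE ≈ 0.348

x̄_st = Σ W_h x̄_h = (500·53.6 + 3600·71.5 + 5400·74.8 + 1200·75.3)/10700 = 72.75514
V̂(x̄_st) = Σ W_h² s_h²/n_h, with W_h = N_h/N and N = 10700:
  stratum A: (500/10700)²·4.7²/54 = 0.000893253
  stratum B: (3600/10700)²·13.2²/443 = 0.0445227
  stratum C: (5400/10700)²·13.5²/829 = 0.0559929
  stratum D: (1200/10700)²·17.4²/196 = 0.0194284
V̂(x̄_st) = 0.120837
SE(x̄_st) = √0.120837 = 0.347617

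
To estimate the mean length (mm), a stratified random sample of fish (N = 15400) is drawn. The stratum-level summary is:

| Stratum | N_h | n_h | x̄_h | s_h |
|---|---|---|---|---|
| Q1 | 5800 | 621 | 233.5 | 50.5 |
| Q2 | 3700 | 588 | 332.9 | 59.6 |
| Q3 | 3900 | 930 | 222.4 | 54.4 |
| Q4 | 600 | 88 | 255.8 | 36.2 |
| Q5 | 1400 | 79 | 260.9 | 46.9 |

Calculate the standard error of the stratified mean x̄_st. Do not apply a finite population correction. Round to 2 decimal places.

SE(x̄_st) ≈ 1.18

V̂(x̄_st) = Σ W_h² s_h²/n_h, with W_h = N_h/N and N = 15400:
  stratum Q1: (5800/15400)²·50.5²/621 = 0.582513
  stratum Q2: (3700/15400)²·59.6²/588 = 0.34872
  stratum Q3: (3900/15400)²·54.4²/930 = 0.204081
  stratum Q4: (600/15400)²·36.2²/88 = 0.0226045
  stratum Q5: (1400/15400)²·46.9²/79 = 0.230109
V̂(x̄_st) = 1.38803
SE(x̄_st) = √1.38803 = 1.17815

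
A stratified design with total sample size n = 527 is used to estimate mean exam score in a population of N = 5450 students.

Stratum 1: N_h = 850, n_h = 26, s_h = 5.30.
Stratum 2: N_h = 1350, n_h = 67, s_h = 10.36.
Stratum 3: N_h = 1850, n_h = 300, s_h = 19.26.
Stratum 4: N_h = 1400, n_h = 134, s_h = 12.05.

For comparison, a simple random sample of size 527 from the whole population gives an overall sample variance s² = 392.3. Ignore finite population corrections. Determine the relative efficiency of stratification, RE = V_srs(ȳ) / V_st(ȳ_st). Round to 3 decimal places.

V̂(ȳ_st) = Σ W_h² s_h²/n_h, with W_h = N_h/N and N = 5450:
  stratum 1: (850/5450)²·5.30²/26 = 0.0262799
  stratum 2: (1350/5450)²·10.36²/67 = 0.0982922
  stratum 3: (1850/5450)²·19.26²/300 = 0.142476
  stratum 4: (1400/5450)²·12.05²/134 = 0.0715043
V_st = 0.338552
V_srs = s²/n = 392.3/527 = 0.744402
Relative efficiency = V_srs / V_st = 0.744402/0.338552 = 2.1988

RE ≈ 2.199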